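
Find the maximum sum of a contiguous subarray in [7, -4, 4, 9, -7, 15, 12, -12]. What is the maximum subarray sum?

Using Kadane's algorithm on [7, -4, 4, 9, -7, 15, 12, -12]:

Scanning through the array:
Position 1 (value -4): max_ending_here = 3, max_so_far = 7
Position 2 (value 4): max_ending_here = 7, max_so_far = 7
Position 3 (value 9): max_ending_here = 16, max_so_far = 16
Position 4 (value -7): max_ending_here = 9, max_so_far = 16
Position 5 (value 15): max_ending_here = 24, max_so_far = 24
Position 6 (value 12): max_ending_here = 36, max_so_far = 36
Position 7 (value -12): max_ending_here = 24, max_so_far = 36

Maximum subarray: [7, -4, 4, 9, -7, 15, 12]
Maximum sum: 36

The maximum subarray is [7, -4, 4, 9, -7, 15, 12] with sum 36. This subarray runs from index 0 to index 6.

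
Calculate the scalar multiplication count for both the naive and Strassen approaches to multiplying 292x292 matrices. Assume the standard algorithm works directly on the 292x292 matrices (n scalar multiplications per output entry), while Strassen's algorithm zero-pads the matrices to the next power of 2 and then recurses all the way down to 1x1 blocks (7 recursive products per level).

Matrix multiplication for 292x292 matrices:

Strassen's algorithm requires power-of-2 dimensions. Pad 292x292 to 512x512 (next power of 2).

Standard algorithm: 292^3 = 24897088 multiplications
Strassen's algorithm: 7^(log2(512)) = 7^9 = 40353607 multiplications
Difference: 24897088 - 40353607 = -15456519 (Strassen uses MORE here due to padding overhead — for small or just-over-power-of-2 n, padding can outweigh the per-level savings)

Standard: 24897088 multiplications (292^3). Strassen: 40353607 multiplications (7^9, after padding to 512x512). Strassen reduces 8 recursive multiplications to 7 at each level.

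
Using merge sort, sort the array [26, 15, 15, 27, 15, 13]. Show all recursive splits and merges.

Merge sort trace:

Split: [26, 15, 15, 27, 15, 13] -> [26, 15, 15] and [27, 15, 13]
  Split: [26, 15, 15] -> [26] and [15, 15]
    Split: [15, 15] -> [15] and [15]
    Merge: [15] + [15] -> [15, 15]
  Merge: [26] + [15, 15] -> [15, 15, 26]
  Split: [27, 15, 13] -> [27] and [15, 13]
    Split: [15, 13] -> [15] and [13]
    Merge: [15] + [13] -> [13, 15]
  Merge: [27] + [13, 15] -> [13, 15, 27]
Merge: [15, 15, 26] + [13, 15, 27] -> [13, 15, 15, 15, 26, 27]

Final sorted array: [13, 15, 15, 15, 26, 27]

The merge sort proceeds by recursively splitting the array and merging sorted halves.
After all merges, the sorted array is [13, 15, 15, 15, 26, 27].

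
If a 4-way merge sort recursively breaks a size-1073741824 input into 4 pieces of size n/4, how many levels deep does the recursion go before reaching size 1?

For divide and conquer with division factor 4:

Problem sizes at each level:
Level 0: 1073741824
Level 1: 268435456
Level 2: 67108864
Level 3: 16777216
Level 4: 4194304
Level 5: 1048576
Level 6: 262144
Level 7: 65536
Level 8: 16384
Level 9: 4096
Level 10: 1024
Level 11: 256
Level 12: 64
Level 13: 16
Level 14: 4
Level 15: 1

The root is level 0 and the size-1 base case is level 15 (the tree spans levels 0 through 15, i.e. 16 levels counting the root), so the depth is the number of divisions: log_4(1073741824) = 15

The recursion tree depth is log_4(1073741824) = 15. At each level, the problem size is divided by 4, so it takes 15 divisions to reduce to a base case of size 1. The algorithm makes 4 recursive calls at each level.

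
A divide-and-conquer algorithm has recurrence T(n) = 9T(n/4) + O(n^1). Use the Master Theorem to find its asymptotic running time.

Master Theorem for T(n) = 9T(n/4) + O(n^1):

a = 9, b = 4, c = 1
log_b(a) = log_4(9) = 1.5850

Case 1: c = 1 < log_4(9) = 1.5850
T(n) = O(n^(log_4 9))

For T(n) = 9T(n/4) + O(n^1): log_4(9) = 1.5850. This is Case 1 of the Master Theorem (c < log_b(a), work dominated by leaves), giving O(n^(log_4 9)).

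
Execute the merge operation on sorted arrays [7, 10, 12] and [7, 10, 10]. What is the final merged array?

Merging process:

Compare 7 vs 7: take 7 from left. Merged: [7]
Compare 10 vs 7: take 7 from right. Merged: [7, 7]
Compare 10 vs 10: take 10 from left. Merged: [7, 7, 10]
Compare 12 vs 10: take 10 from right. Merged: [7, 7, 10, 10]
Compare 12 vs 10: take 10 from right. Merged: [7, 7, 10, 10, 10]
Append remaining from left: [12]. Merged: [7, 7, 10, 10, 10, 12]

Final merged array: [7, 7, 10, 10, 10, 12]
Total comparisons: 5

The merged array is [7, 7, 10, 10, 10, 12], requiring 5 comparisons. The merge step runs in O(n) time where n is the total number of elements.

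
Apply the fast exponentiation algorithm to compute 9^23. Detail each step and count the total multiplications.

Computing 9^23 by squaring (build up from 9^1; each line after the first costs one multiplication):

9^1 = 9
9^2 = (9^1)^2 = 9^2 = 81
9^4 = (9^2)^2 = 81^2 = 6561
9^5 = 9 * 9^4 = 9 * 6561 = 59049
9^10 = (9^5)^2 = 59049^2 = 3486784401
9^11 = 9 * 9^10 = 9 * 3486784401 = 31381059609
9^22 = (9^11)^2 = 31381059609^2 = 984770902183611232881
9^23 = 9 * 9^22 = 9 * 984770902183611232881 = 8862938119652501095929

Result: 8862938119652501095929
Multiplications needed: 7 (7 lines after 9^1)

9^23 = 8862938119652501095929. Using exponentiation by squaring, this requires 7 multiplications. The key idea: if the exponent is even, square the half-power; if odd, multiply by the base once.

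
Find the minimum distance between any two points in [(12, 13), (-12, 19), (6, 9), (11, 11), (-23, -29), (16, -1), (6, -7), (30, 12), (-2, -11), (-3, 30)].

Computing all pairwise distances among 10 points:

d((12, 13), (-12, 19)) = 24.7386
d((12, 13), (6, 9)) = 7.2111
d((12, 13), (11, 11)) = 2.2361 <-- minimum
d((12, 13), (-23, -29)) = 54.6717
d((12, 13), (16, -1)) = 14.5602
d((12, 13), (6, -7)) = 20.8806
d((12, 13), (30, 12)) = 18.0278
d((12, 13), (-2, -11)) = 27.7849
d((12, 13), (-3, 30)) = 22.6716
d((-12, 19), (6, 9)) = 20.5913
d((-12, 19), (11, 11)) = 24.3516
d((-12, 19), (-23, -29)) = 49.2443
d((-12, 19), (16, -1)) = 34.4093
d((-12, 19), (6, -7)) = 31.6228
d((-12, 19), (30, 12)) = 42.5793
d((-12, 19), (-2, -11)) = 31.6228
d((-12, 19), (-3, 30)) = 14.2127
d((6, 9), (11, 11)) = 5.3852
d((6, 9), (-23, -29)) = 47.8017
d((6, 9), (16, -1)) = 14.1421
d((6, 9), (6, -7)) = 16.0
d((6, 9), (30, 12)) = 24.1868
d((6, 9), (-2, -11)) = 21.5407
d((6, 9), (-3, 30)) = 22.8473
d((11, 11), (-23, -29)) = 52.4976
d((11, 11), (16, -1)) = 13.0
d((11, 11), (6, -7)) = 18.6815
d((11, 11), (30, 12)) = 19.0263
d((11, 11), (-2, -11)) = 25.5539
d((11, 11), (-3, 30)) = 23.6008
d((-23, -29), (16, -1)) = 48.0104
d((-23, -29), (6, -7)) = 36.4005
d((-23, -29), (30, 12)) = 67.0075
d((-23, -29), (-2, -11)) = 27.6586
d((-23, -29), (-3, 30)) = 62.2977
d((16, -1), (6, -7)) = 11.6619
d((16, -1), (30, 12)) = 19.105
d((16, -1), (-2, -11)) = 20.5913
d((16, -1), (-3, 30)) = 36.3593
d((6, -7), (30, 12)) = 30.6105
d((6, -7), (-2, -11)) = 8.9443
d((6, -7), (-3, 30)) = 38.0789
d((30, 12), (-2, -11)) = 39.4081
d((30, 12), (-3, 30)) = 37.5899
d((-2, -11), (-3, 30)) = 41.0122

Closest pair: (12, 13) and (11, 11) with distance 2.2361

The closest pair is (12, 13) and (11, 11) with Euclidean distance 2.2361. For 10 points, brute-force pairwise comparison is shown above. For large n, the divide-and-conquer algorithm (sort by x, recurse on halves, check the dividing strip) achieves O(n log n).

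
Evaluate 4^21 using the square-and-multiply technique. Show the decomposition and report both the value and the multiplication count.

Computing 4^21 by squaring (build up from 4^1; each line after the first costs one multiplication):

4^1 = 4
4^2 = (4^1)^2 = 4^2 = 16
4^4 = (4^2)^2 = 16^2 = 256
4^5 = 4 * 4^4 = 4 * 256 = 1024
4^10 = (4^5)^2 = 1024^2 = 1048576
4^20 = (4^10)^2 = 1048576^2 = 1099511627776
4^21 = 4 * 4^20 = 4 * 1099511627776 = 4398046511104

Result: 4398046511104
Multiplications needed: 6 (6 lines after 4^1)

4^21 = 4398046511104. Using exponentiation by squaring, this requires 6 multiplications. The key idea: if the exponent is even, square the half-power; if odd, multiply by the base once.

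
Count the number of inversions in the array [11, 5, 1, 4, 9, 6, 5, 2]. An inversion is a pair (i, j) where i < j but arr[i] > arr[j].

Finding inversions in [11, 5, 1, 4, 9, 6, 5, 2]:

(0, 1): arr[0]=11 > arr[1]=5
(0, 2): arr[0]=11 > arr[2]=1
(0, 3): arr[0]=11 > arr[3]=4
(0, 4): arr[0]=11 > arr[4]=9
(0, 5): arr[0]=11 > arr[5]=6
(0, 6): arr[0]=11 > arr[6]=5
(0, 7): arr[0]=11 > arr[7]=2
(1, 2): arr[1]=5 > arr[2]=1
(1, 3): arr[1]=5 > arr[3]=4
(1, 7): arr[1]=5 > arr[7]=2
(3, 7): arr[3]=4 > arr[7]=2
(4, 5): arr[4]=9 > arr[5]=6
(4, 6): arr[4]=9 > arr[6]=5
(4, 7): arr[4]=9 > arr[7]=2
(5, 6): arr[5]=6 > arr[6]=5
(5, 7): arr[5]=6 > arr[7]=2
(6, 7): arr[6]=5 > arr[7]=2

Total inversions: 17

The array has 17 inversion(s): (0,1), (0,2), (0,3), (0,4), (0,5), (0,6), (0,7), (1,2), (1,3), (1,7), (3,7), (4,5), (4,6), (4,7), (5,6), (5,7), (6,7). Each pair (i,j) satisfies i < j and arr[i] > arr[j].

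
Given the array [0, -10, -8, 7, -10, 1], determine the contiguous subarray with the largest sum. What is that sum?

Using Kadane's algorithm on [0, -10, -8, 7, -10, 1]:

Scanning through the array:
Position 1 (value -10): max_ending_here = -10, max_so_far = 0
Position 2 (value -8): max_ending_here = -8, max_so_far = 0
Position 3 (value 7): max_ending_here = 7, max_so_far = 7
Position 4 (value -10): max_ending_here = -3, max_so_far = 7
Position 5 (value 1): max_ending_here = 1, max_so_far = 7

Maximum subarray: [7]
Maximum sum: 7

The maximum subarray is [7] with sum 7. This subarray runs from index 3 to index 3.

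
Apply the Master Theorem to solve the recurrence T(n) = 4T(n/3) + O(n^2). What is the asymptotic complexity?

Master Theorem for T(n) = 4T(n/3) + O(n^2):

a = 4, b = 3, c = 2
log_b(a) = log_3(4) = 1.2619

Case 3: c = 2 > log_3(4) = 1.2619
T(n) = O(n^2) = O(n^2)

For T(n) = 4T(n/3) + O(n^2): log_3(4) = 1.2619. This is Case 3 of the Master Theorem (c > log_b(a), work dominated by root), giving O(n^2).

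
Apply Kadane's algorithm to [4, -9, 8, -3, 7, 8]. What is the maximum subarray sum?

Using Kadane's algorithm on [4, -9, 8, -3, 7, 8]:

Scanning through the array:
Position 1 (value -9): max_ending_here = -5, max_so_far = 4
Position 2 (value 8): max_ending_here = 8, max_so_far = 8
Position 3 (value -3): max_ending_here = 5, max_so_far = 8
Position 4 (value 7): max_ending_here = 12, max_so_far = 12
Position 5 (value 8): max_ending_here = 20, max_so_far = 20

Maximum subarray: [8, -3, 7, 8]
Maximum sum: 20

The maximum subarray is [8, -3, 7, 8] with sum 20. This subarray runs from index 2 to index 5.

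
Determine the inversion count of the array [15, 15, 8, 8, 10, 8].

Finding inversions in [15, 15, 8, 8, 10, 8]:

(0, 2): arr[0]=15 > arr[2]=8
(0, 3): arr[0]=15 > arr[3]=8
(0, 4): arr[0]=15 > arr[4]=10
(0, 5): arr[0]=15 > arr[5]=8
(1, 2): arr[1]=15 > arr[2]=8
(1, 3): arr[1]=15 > arr[3]=8
(1, 4): arr[1]=15 > arr[4]=10
(1, 5): arr[1]=15 > arr[5]=8
(4, 5): arr[4]=10 > arr[5]=8

Total inversions: 9

The array has 9 inversion(s): (0,2), (0,3), (0,4), (0,5), (1,2), (1,3), (1,4), (1,5), (4,5). Each pair (i,j) satisfies i < j and arr[i] > arr[j].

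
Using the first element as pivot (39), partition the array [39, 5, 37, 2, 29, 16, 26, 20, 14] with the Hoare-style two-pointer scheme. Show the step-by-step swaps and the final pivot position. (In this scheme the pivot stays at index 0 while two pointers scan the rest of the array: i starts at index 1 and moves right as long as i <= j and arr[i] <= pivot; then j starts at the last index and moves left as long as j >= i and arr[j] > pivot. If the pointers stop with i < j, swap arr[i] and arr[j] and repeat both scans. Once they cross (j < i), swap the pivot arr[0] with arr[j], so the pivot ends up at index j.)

Hoare-style two-pointer partition with pivot = 39:

Initial array: [39, 5, 37, 2, 29, 16, 26, 20, 14]

Pointers start at i = 1, j = 8.
i ends at 9, j ends at 8: the pointers have crossed (j < i), so scanning stops.

Swap pivot arr[0] with arr[8] to place pivot at position 8: [14, 5, 37, 2, 29, 16, 26, 20, 39]
Pivot position: 8

After partitioning with pivot 39, the array becomes [14, 5, 37, 2, 29, 16, 26, 20, 39]. The pivot is placed at index 8. All elements to the left of the pivot are <= 39, and all elements to the right are > 39.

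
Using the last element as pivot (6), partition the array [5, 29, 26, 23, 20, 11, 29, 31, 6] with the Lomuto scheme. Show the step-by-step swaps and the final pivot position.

Lomuto partition with pivot = 6:

Initial array: [5, 29, 26, 23, 20, 11, 29, 31, 6]

arr[0]=5 <= 6: swap with position 0, array becomes [5, 29, 26, 23, 20, 11, 29, 31, 6]
arr[1]=29 > 6: no swap
arr[2]=26 > 6: no swap
arr[3]=23 > 6: no swap
arr[4]=20 > 6: no swap
arr[5]=11 > 6: no swap
arr[6]=29 > 6: no swap
arr[7]=31 > 6: no swap

Place pivot at position 1: [5, 6, 26, 23, 20, 11, 29, 31, 29]
Pivot position: 1

After partitioning with pivot 6, the array becomes [5, 6, 26, 23, 20, 11, 29, 31, 29]. The pivot is placed at index 1. All elements to the left of the pivot are <= 6, and all elements to the right are > 6.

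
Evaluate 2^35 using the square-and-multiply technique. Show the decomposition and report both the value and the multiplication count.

Computing 2^35 by squaring (build up from 2^1; each line after the first costs one multiplication):

2^1 = 2
2^2 = (2^1)^2 = 2^2 = 4
2^4 = (2^2)^2 = 4^2 = 16
2^8 = (2^4)^2 = 16^2 = 256
2^16 = (2^8)^2 = 256^2 = 65536
2^17 = 2 * 2^16 = 2 * 65536 = 131072
2^34 = (2^17)^2 = 131072^2 = 17179869184
2^35 = 2 * 2^34 = 2 * 17179869184 = 34359738368

Result: 34359738368
Multiplications needed: 7 (7 lines after 2^1)

2^35 = 34359738368. Using exponentiation by squaring, this requires 7 multiplications. The key idea: if the exponent is even, square the half-power; if odd, multiply by the base once.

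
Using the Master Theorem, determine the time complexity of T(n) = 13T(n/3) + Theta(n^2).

Master Theorem for T(n) = 13T(n/3) + O(n^2):

a = 13, b = 3, c = 2
log_b(a) = log_3(13) = 2.3347

Case 1: c = 2 < log_3(13) = 2.3347
T(n) = O(n^(log_3 13))

For T(n) = 13T(n/3) + O(n^2): log_3(13) = 2.3347. This is Case 1 of the Master Theorem (c < log_b(a), work dominated by leaves), giving O(n^(log_3 13)).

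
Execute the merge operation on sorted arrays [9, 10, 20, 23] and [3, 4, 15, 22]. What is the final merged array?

Merging process:

Compare 9 vs 3: take 3 from right. Merged: [3]
Compare 9 vs 4: take 4 from right. Merged: [3, 4]
Compare 9 vs 15: take 9 from left. Merged: [3, 4, 9]
Compare 10 vs 15: take 10 from left. Merged: [3, 4, 9, 10]
Compare 20 vs 15: take 15 from right. Merged: [3, 4, 9, 10, 15]
Compare 20 vs 22: take 20 from left. Merged: [3, 4, 9, 10, 15, 20]
Compare 23 vs 22: take 22 from right. Merged: [3, 4, 9, 10, 15, 20, 22]
Append remaining from left: [23]. Merged: [3, 4, 9, 10, 15, 20, 22, 23]

Final merged array: [3, 4, 9, 10, 15, 20, 22, 23]
Total comparisons: 7

The merged array is [3, 4, 9, 10, 15, 20, 22, 23], requiring 7 comparisons. The merge step runs in O(n) time where n is the total number of elements.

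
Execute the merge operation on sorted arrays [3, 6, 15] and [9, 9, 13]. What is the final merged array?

Merging process:

Compare 3 vs 9: take 3 from left. Merged: [3]
Compare 6 vs 9: take 6 from left. Merged: [3, 6]
Compare 15 vs 9: take 9 from right. Merged: [3, 6, 9]
Compare 15 vs 9: take 9 from right. Merged: [3, 6, 9, 9]
Compare 15 vs 13: take 13 from right. Merged: [3, 6, 9, 9, 13]
Append remaining from left: [15]. Merged: [3, 6, 9, 9, 13, 15]

Final merged array: [3, 6, 9, 9, 13, 15]
Total comparisons: 5

The merged array is [3, 6, 9, 9, 13, 15], requiring 5 comparisons. The merge step runs in O(n) time where n is the total number of elements.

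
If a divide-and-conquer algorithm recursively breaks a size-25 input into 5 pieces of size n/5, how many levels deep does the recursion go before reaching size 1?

For divide and conquer with division factor 5:

Problem sizes at each level:
Level 0: 25
Level 1: 5
Level 2: 1

The root is level 0 and the size-1 base case is level 2 (the tree spans levels 0 through 2, i.e. 3 levels counting the root), so the depth is the number of divisions: log_5(25) = 2

The recursion tree depth is log_5(25) = 2. At each level, the problem size is divided by 5, so it takes 2 divisions to reduce to a base case of size 1. The algorithm makes 5 recursive calls at each level.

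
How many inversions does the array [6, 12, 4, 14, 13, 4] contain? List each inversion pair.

Finding inversions in [6, 12, 4, 14, 13, 4]:

(0, 2): arr[0]=6 > arr[2]=4
(0, 5): arr[0]=6 > arr[5]=4
(1, 2): arr[1]=12 > arr[2]=4
(1, 5): arr[1]=12 > arr[5]=4
(3, 4): arr[3]=14 > arr[4]=13
(3, 5): arr[3]=14 > arr[5]=4
(4, 5): arr[4]=13 > arr[5]=4

Total inversions: 7

The array has 7 inversion(s): (0,2), (0,5), (1,2), (1,5), (3,4), (3,5), (4,5). Each pair (i,j) satisfies i < j and arr[i] > arr[j].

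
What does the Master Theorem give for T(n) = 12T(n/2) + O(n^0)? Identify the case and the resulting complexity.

Master Theorem for T(n) = 12T(n/2) + O(n^0):

a = 12, b = 2, c = 0
log_b(a) = log_2(12) = 3.5850

Case 1: c = 0 < log_2(12) = 3.5850
T(n) = O(n^(log_2 12))

For T(n) = 12T(n/2) + O(n^0): log_2(12) = 3.5850. This is Case 1 of the Master Theorem (c < log_b(a), work dominated by leaves), giving O(n^(log_2 12)).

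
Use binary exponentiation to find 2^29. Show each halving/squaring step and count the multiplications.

Computing 2^29 by squaring (build up from 2^1; each line after the first costs one multiplication):

2^1 = 2
2^2 = (2^1)^2 = 2^2 = 4
2^3 = 2 * 2^2 = 2 * 4 = 8
2^6 = (2^3)^2 = 8^2 = 64
2^7 = 2 * 2^6 = 2 * 64 = 128
2^14 = (2^7)^2 = 128^2 = 16384
2^28 = (2^14)^2 = 16384^2 = 268435456
2^29 = 2 * 2^28 = 2 * 268435456 = 536870912

Result: 536870912
Multiplications needed: 7 (7 lines after 2^1)

2^29 = 536870912. Using exponentiation by squaring, this requires 7 multiplications. The key idea: if the exponent is even, square the half-power; if odd, multiply by the base once.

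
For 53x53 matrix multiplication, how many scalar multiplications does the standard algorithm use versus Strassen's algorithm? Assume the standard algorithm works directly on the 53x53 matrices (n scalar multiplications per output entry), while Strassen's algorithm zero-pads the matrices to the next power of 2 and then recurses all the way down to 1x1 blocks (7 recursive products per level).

Matrix multiplication for 53x53 matrices:

Strassen's algorithm requires power-of-2 dimensions. Pad 53x53 to 64x64 (next power of 2).

Standard algorithm: 53^3 = 148877 multiplications
Strassen's algorithm: 7^(log2(64)) = 7^6 = 117649 multiplications
Savings: 148877 - 117649 = 31228 multiplications

Standard: 148877 multiplications (53^3). Strassen: 117649 multiplications (7^6, after padding to 64x64). Strassen reduces 8 recursive multiplications to 7 at each level.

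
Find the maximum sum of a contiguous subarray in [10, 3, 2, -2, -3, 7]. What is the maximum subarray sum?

Using Kadane's algorithm on [10, 3, 2, -2, -3, 7]:

Scanning through the array:
Position 1 (value 3): max_ending_here = 13, max_so_far = 13
Position 2 (value 2): max_ending_here = 15, max_so_far = 15
Position 3 (value -2): max_ending_here = 13, max_so_far = 15
Position 4 (value -3): max_ending_here = 10, max_so_far = 15
Position 5 (value 7): max_ending_here = 17, max_so_far = 17

Maximum subarray: [10, 3, 2, -2, -3, 7]
Maximum sum: 17

The maximum subarray is [10, 3, 2, -2, -3, 7] with sum 17. This subarray runs from index 0 to index 5.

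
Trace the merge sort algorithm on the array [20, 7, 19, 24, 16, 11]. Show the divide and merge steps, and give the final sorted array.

Merge sort trace:

Split: [20, 7, 19, 24, 16, 11] -> [20, 7, 19] and [24, 16, 11]
  Split: [20, 7, 19] -> [20] and [7, 19]
    Split: [7, 19] -> [7] and [19]
    Merge: [7] + [19] -> [7, 19]
  Merge: [20] + [7, 19] -> [7, 19, 20]
  Split: [24, 16, 11] -> [24] and [16, 11]
    Split: [16, 11] -> [16] and [11]
    Merge: [16] + [11] -> [11, 16]
  Merge: [24] + [11, 16] -> [11, 16, 24]
Merge: [7, 19, 20] + [11, 16, 24] -> [7, 11, 16, 19, 20, 24]

Final sorted array: [7, 11, 16, 19, 20, 24]

The merge sort proceeds by recursively splitting the array and merging sorted halves.
After all merges, the sorted array is [7, 11, 16, 19, 20, 24].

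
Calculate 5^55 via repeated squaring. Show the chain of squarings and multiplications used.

Computing 5^55 by squaring (build up from 5^1; each line after the first costs one multiplication):

5^1 = 5
5^2 = (5^1)^2 = 5^2 = 25
5^3 = 5 * 5^2 = 5 * 25 = 125
5^6 = (5^3)^2 = 125^2 = 15625
5^12 = (5^6)^2 = 15625^2 = 244140625
5^13 = 5 * 5^12 = 5 * 244140625 = 1220703125
5^26 = (5^13)^2 = 1220703125^2 = 1490116119384765625
5^27 = 5 * 5^26 = 5 * 1490116119384765625 = 7450580596923828125
5^54 = (5^27)^2 = 7450580596923828125^2 = 55511151231257827021181583404541015625
5^55 = 5 * 5^54 = 5 * 55511151231257827021181583404541015625 = 277555756156289135105907917022705078125

Result: 277555756156289135105907917022705078125
Multiplications needed: 9 (9 lines after 5^1)

5^55 = 277555756156289135105907917022705078125. Using exponentiation by squaring, this requires 9 multiplications. The key idea: if the exponent is even, square the half-power; if odd, multiply by the base once.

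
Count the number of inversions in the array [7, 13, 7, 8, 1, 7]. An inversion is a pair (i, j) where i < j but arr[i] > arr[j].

Finding inversions in [7, 13, 7, 8, 1, 7]:

(0, 4): arr[0]=7 > arr[4]=1
(1, 2): arr[1]=13 > arr[2]=7
(1, 3): arr[1]=13 > arr[3]=8
(1, 4): arr[1]=13 > arr[4]=1
(1, 5): arr[1]=13 > arr[5]=7
(2, 4): arr[2]=7 > arr[4]=1
(3, 4): arr[3]=8 > arr[4]=1
(3, 5): arr[3]=8 > arr[5]=7

Total inversions: 8

The array has 8 inversion(s): (0,4), (1,2), (1,3), (1,4), (1,5), (2,4), (3,4), (3,5). Each pair (i,j) satisfies i < j and arr[i] > arr[j].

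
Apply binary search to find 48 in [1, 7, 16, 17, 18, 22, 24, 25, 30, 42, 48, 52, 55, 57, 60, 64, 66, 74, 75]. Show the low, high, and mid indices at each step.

Binary search for 48 in [1, 7, 16, 17, 18, 22, 24, 25, 30, 42, 48, 52, 55, 57, 60, 64, 66, 74, 75]:

lo=0, hi=18, mid=9, arr[mid]=42 -> 42 < 48, search right half
lo=10, hi=18, mid=14, arr[mid]=60 -> 60 > 48, search left half
lo=10, hi=13, mid=11, arr[mid]=52 -> 52 > 48, search left half
lo=10, hi=10, mid=10, arr[mid]=48 -> Found target at index 10!

Binary search finds 48 at index 10 after 4 comparisons. The search repeatedly halves the search space by comparing with the middle element.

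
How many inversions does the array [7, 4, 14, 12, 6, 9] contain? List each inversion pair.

Finding inversions in [7, 4, 14, 12, 6, 9]:

(0, 1): arr[0]=7 > arr[1]=4
(0, 4): arr[0]=7 > arr[4]=6
(2, 3): arr[2]=14 > arr[3]=12
(2, 4): arr[2]=14 > arr[4]=6
(2, 5): arr[2]=14 > arr[5]=9
(3, 4): arr[3]=12 > arr[4]=6
(3, 5): arr[3]=12 > arr[5]=9

Total inversions: 7

The array has 7 inversion(s): (0,1), (0,4), (2,3), (2,4), (2,5), (3,4), (3,5). Each pair (i,j) satisfies i < j and arr[i] > arr[j].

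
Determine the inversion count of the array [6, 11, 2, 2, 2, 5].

Finding inversions in [6, 11, 2, 2, 2, 5]:

(0, 2): arr[0]=6 > arr[2]=2
(0, 3): arr[0]=6 > arr[3]=2
(0, 4): arr[0]=6 > arr[4]=2
(0, 5): arr[0]=6 > arr[5]=5
(1, 2): arr[1]=11 > arr[2]=2
(1, 3): arr[1]=11 > arr[3]=2
(1, 4): arr[1]=11 > arr[4]=2
(1, 5): arr[1]=11 > arr[5]=5

Total inversions: 8

The array has 8 inversion(s): (0,2), (0,3), (0,4), (0,5), (1,2), (1,3), (1,4), (1,5). Each pair (i,j) satisfies i < j and arr[i] > arr[j].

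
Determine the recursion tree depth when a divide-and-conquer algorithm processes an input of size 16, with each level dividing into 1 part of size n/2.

For divide and conquer with division factor 2:

Problem sizes at each level:
Level 0: 16
Level 1: 8
Level 2: 4
Level 3: 2
Level 4: 1

The root is level 0 and the size-1 base case is level 4 (the tree spans levels 0 through 4, i.e. 5 levels counting the root), so the depth is the number of divisions: log_2(16) = 4

The recursion tree depth is log_2(16) = 4. At each level, the problem size is divided by 2, so it takes 4 divisions to reduce to a base case of size 1. The algorithm makes 1 recursive call at each level.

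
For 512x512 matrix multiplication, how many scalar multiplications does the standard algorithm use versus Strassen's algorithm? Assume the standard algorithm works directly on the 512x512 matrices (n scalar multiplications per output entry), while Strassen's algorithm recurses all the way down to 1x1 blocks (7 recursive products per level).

Matrix multiplication for 512x512 matrices:

Standard algorithm: 512^3 = 134217728 multiplications
Strassen's algorithm: 7^(log2(512)) = 7^9 = 40353607 multiplications
Savings: 134217728 - 40353607 = 93864121 multiplications

Standard: 134217728 multiplications (512^3). Strassen: 40353607 multiplications (7^9). Strassen reduces 8 recursive multiplications to 7 at each level.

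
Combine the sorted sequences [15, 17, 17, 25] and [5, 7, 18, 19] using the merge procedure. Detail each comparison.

Merging process:

Compare 15 vs 5: take 5 from right. Merged: [5]
Compare 15 vs 7: take 7 from right. Merged: [5, 7]
Compare 15 vs 18: take 15 from left. Merged: [5, 7, 15]
Compare 17 vs 18: take 17 from left. Merged: [5, 7, 15, 17]
Compare 17 vs 18: take 17 from left. Merged: [5, 7, 15, 17, 17]
Compare 25 vs 18: take 18 from right. Merged: [5, 7, 15, 17, 17, 18]
Compare 25 vs 19: take 19 from right. Merged: [5, 7, 15, 17, 17, 18, 19]
Append remaining from left: [25]. Merged: [5, 7, 15, 17, 17, 18, 19, 25]

Final merged array: [5, 7, 15, 17, 17, 18, 19, 25]
Total comparisons: 7

The merged array is [5, 7, 15, 17, 17, 18, 19, 25], requiring 7 comparisons. The merge step runs in O(n) time where n is the total number of elements.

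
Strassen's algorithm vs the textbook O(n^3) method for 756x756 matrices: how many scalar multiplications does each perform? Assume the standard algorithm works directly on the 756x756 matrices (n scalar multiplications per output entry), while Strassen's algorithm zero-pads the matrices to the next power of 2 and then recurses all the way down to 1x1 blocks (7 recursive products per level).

Matrix multiplication for 756x756 matrices:

Strassen's algorithm requires power-of-2 dimensions. Pad 756x756 to 1024x1024 (next power of 2).

Standard algorithm: 756^3 = 432081216 multiplications
Strassen's algorithm: 7^(log2(1024)) = 7^10 = 282475249 multiplications
Savings: 432081216 - 282475249 = 149605967 multiplications

Standard: 432081216 multiplications (756^3). Strassen: 282475249 multiplications (7^10, after padding to 1024x1024). Strassen reduces 8 recursive multiplications to 7 at each level.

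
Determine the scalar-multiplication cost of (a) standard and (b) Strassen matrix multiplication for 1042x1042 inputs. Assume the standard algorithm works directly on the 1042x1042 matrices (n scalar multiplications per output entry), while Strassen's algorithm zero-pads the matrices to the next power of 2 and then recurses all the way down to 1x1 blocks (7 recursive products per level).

Matrix multiplication for 1042x1042 matrices:

Strassen's algorithm requires power-of-2 dimensions. Pad 1042x1042 to 2048x2048 (next power of 2).

Standard algorithm: 1042^3 = 1131366088 multiplications
Strassen's algorithm: 7^(log2(2048)) = 7^11 = 1977326743 multiplications
Difference: 1131366088 - 1977326743 = -845960655 (Strassen uses MORE here due to padding overhead — for small or just-over-power-of-2 n, padding can outweigh the per-level savings)

Standard: 1131366088 multiplications (1042^3). Strassen: 1977326743 multiplications (7^11, after padding to 2048x2048). Strassen reduces 8 recursive multiplications to 7 at each level.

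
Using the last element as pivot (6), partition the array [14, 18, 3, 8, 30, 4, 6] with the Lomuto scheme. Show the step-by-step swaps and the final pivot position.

Lomuto partition with pivot = 6:

Initial array: [14, 18, 3, 8, 30, 4, 6]

arr[0]=14 > 6: no swap
arr[1]=18 > 6: no swap
arr[2]=3 <= 6: swap with position 0, array becomes [3, 18, 14, 8, 30, 4, 6]
arr[3]=8 > 6: no swap
arr[4]=30 > 6: no swap
arr[5]=4 <= 6: swap with position 1, array becomes [3, 4, 14, 8, 30, 18, 6]

Place pivot at position 2: [3, 4, 6, 8, 30, 18, 14]
Pivot position: 2

After partitioning with pivot 6, the array becomes [3, 4, 6, 8, 30, 18, 14]. The pivot is placed at index 2. All elements to the left of the pivot are <= 6, and all elements to the right are > 6.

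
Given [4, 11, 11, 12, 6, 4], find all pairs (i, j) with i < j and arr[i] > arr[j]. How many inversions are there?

Finding inversions in [4, 11, 11, 12, 6, 4]:

(1, 4): arr[1]=11 > arr[4]=6
(1, 5): arr[1]=11 > arr[5]=4
(2, 4): arr[2]=11 > arr[4]=6
(2, 5): arr[2]=11 > arr[5]=4
(3, 4): arr[3]=12 > arr[4]=6
(3, 5): arr[3]=12 > arr[5]=4
(4, 5): arr[4]=6 > arr[5]=4

Total inversions: 7

The array has 7 inversion(s): (1,4), (1,5), (2,4), (2,5), (3,4), (3,5), (4,5). Each pair (i,j) satisfies i < j and arr[i] > arr[j].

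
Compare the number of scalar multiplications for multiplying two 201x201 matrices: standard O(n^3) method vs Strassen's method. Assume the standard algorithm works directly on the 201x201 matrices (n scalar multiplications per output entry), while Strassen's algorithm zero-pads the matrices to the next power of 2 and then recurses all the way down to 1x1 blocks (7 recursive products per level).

Matrix multiplication for 201x201 matrices:

Strassen's algorithm requires power-of-2 dimensions. Pad 201x201 to 256x256 (next power of 2).

Standard algorithm: 201^3 = 8120601 multiplications
Strassen's algorithm: 7^(log2(256)) = 7^8 = 5764801 multiplications
Savings: 8120601 - 5764801 = 2355800 multiplications

Standard: 8120601 multiplications (201^3). Strassen: 5764801 multiplications (7^8, after padding to 256x256). Strassen reduces 8 recursive multiplications to 7 at each level.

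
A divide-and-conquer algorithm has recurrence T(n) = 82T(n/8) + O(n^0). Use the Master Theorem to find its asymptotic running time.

Master Theorem for T(n) = 82T(n/8) + O(n^0):

a = 82, b = 8, c = 0
log_b(a) = log_8(82) = 2.1192

Case 1: c = 0 < log_8(82) = 2.1192
T(n) = O(n^(log_8 82))

For T(n) = 82T(n/8) + O(n^0): log_8(82) = 2.1192. This is Case 1 of the Master Theorem (c < log_b(a), work dominated by leaves), giving O(n^(log_8 82)).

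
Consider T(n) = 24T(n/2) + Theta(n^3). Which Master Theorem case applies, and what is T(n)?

Master Theorem for T(n) = 24T(n/2) + O(n^3):

a = 24, b = 2, c = 3
log_b(a) = log_2(24) = 4.5850

Case 1: c = 3 < log_2(24) = 4.5850
T(n) = O(n^(log_2 24))

For T(n) = 24T(n/2) + O(n^3): log_2(24) = 4.5850. This is Case 1 of the Master Theorem (c < log_b(a), work dominated by leaves), giving O(n^(log_2 24)).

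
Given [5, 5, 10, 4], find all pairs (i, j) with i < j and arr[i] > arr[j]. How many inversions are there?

Finding inversions in [5, 5, 10, 4]:

(0, 3): arr[0]=5 > arr[3]=4
(1, 3): arr[1]=5 > arr[3]=4
(2, 3): arr[2]=10 > arr[3]=4

Total inversions: 3

The array has 3 inversion(s): (0,3), (1,3), (2,3). Each pair (i,j) satisfies i < j and arr[i] > arr[j].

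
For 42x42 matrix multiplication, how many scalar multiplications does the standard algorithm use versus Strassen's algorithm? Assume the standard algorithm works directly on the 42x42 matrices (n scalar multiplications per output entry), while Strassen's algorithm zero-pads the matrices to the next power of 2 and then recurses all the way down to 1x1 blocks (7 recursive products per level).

Matrix multiplication for 42x42 matrices:

Strassen's algorithm requires power-of-2 dimensions. Pad 42x42 to 64x64 (next power of 2).

Standard algorithm: 42^3 = 74088 multiplications
Strassen's algorithm: 7^(log2(64)) = 7^6 = 117649 multiplications
Difference: 74088 - 117649 = -43561 (Strassen uses MORE here due to padding overhead — for small or just-over-power-of-2 n, padding can outweigh the per-level savings)

Standard: 74088 multiplications (42^3). Strassen: 117649 multiplications (7^6, after padding to 64x64). Strassen reduces 8 recursive multiplications to 7 at each level.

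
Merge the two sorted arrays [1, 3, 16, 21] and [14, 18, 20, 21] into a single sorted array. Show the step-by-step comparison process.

Merging process:

Compare 1 vs 14: take 1 from left. Merged: [1]
Compare 3 vs 14: take 3 from left. Merged: [1, 3]
Compare 16 vs 14: take 14 from right. Merged: [1, 3, 14]
Compare 16 vs 18: take 16 from left. Merged: [1, 3, 14, 16]
Compare 21 vs 18: take 18 from right. Merged: [1, 3, 14, 16, 18]
Compare 21 vs 20: take 20 from right. Merged: [1, 3, 14, 16, 18, 20]
Compare 21 vs 21: take 21 from left. Merged: [1, 3, 14, 16, 18, 20, 21]
Append remaining from right: [21]. Merged: [1, 3, 14, 16, 18, 20, 21, 21]

Final merged array: [1, 3, 14, 16, 18, 20, 21, 21]
Total comparisons: 7

The merged array is [1, 3, 14, 16, 18, 20, 21, 21], requiring 7 comparisons. The merge step runs in O(n) time where n is the total number of elements.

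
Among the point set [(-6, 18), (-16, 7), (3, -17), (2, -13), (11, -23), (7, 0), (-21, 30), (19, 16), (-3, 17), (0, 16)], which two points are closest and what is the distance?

Computing all pairwise distances among 10 points:

d((-6, 18), (-16, 7)) = 14.8661
d((-6, 18), (3, -17)) = 36.1386
d((-6, 18), (2, -13)) = 32.0156
d((-6, 18), (11, -23)) = 44.3847
d((-6, 18), (7, 0)) = 22.2036
d((-6, 18), (-21, 30)) = 19.2094
d((-6, 18), (19, 16)) = 25.0799
d((-6, 18), (-3, 17)) = 3.1623 <-- minimum
d((-6, 18), (0, 16)) = 6.3246
d((-16, 7), (3, -17)) = 30.6105
d((-16, 7), (2, -13)) = 26.9072
d((-16, 7), (11, -23)) = 40.3609
d((-16, 7), (7, 0)) = 24.0416
d((-16, 7), (-21, 30)) = 23.5372
d((-16, 7), (19, 16)) = 36.1386
d((-16, 7), (-3, 17)) = 16.4012
d((-16, 7), (0, 16)) = 18.3576
d((3, -17), (2, -13)) = 4.1231
d((3, -17), (11, -23)) = 10.0
d((3, -17), (7, 0)) = 17.4642
d((3, -17), (-21, 30)) = 52.7731
d((3, -17), (19, 16)) = 36.6742
d((3, -17), (-3, 17)) = 34.5254
d((3, -17), (0, 16)) = 33.1361
d((2, -13), (11, -23)) = 13.4536
d((2, -13), (7, 0)) = 13.9284
d((2, -13), (-21, 30)) = 48.7647
d((2, -13), (19, 16)) = 33.6155
d((2, -13), (-3, 17)) = 30.4138
d((2, -13), (0, 16)) = 29.0689
d((11, -23), (7, 0)) = 23.3452
d((11, -23), (-21, 30)) = 61.9112
d((11, -23), (19, 16)) = 39.8121
d((11, -23), (-3, 17)) = 42.3792
d((11, -23), (0, 16)) = 40.5216
d((7, 0), (-21, 30)) = 41.0366
d((7, 0), (19, 16)) = 20.0
d((7, 0), (-3, 17)) = 19.7231
d((7, 0), (0, 16)) = 17.4642
d((-21, 30), (19, 16)) = 42.3792
d((-21, 30), (-3, 17)) = 22.2036
d((-21, 30), (0, 16)) = 25.2389
d((19, 16), (-3, 17)) = 22.0227
d((19, 16), (0, 16)) = 19.0
d((-3, 17), (0, 16)) = 3.1623 <-- minimum

Minimum distance: 3.1623 (tie among 2 pairs: (-6, 18) and (-3, 17); (-3, 17) and (0, 16))

The minimum Euclidean distance is 3.1623. There is a tie: 2 pairs achieve this minimum — (-6, 18) and (-3, 17); (-3, 17) and (0, 16). Any of these is a valid closest pair. For 10 points, brute-force pairwise comparison is shown above. For large n, the divide-and-conquer algorithm (sort by x, recurse on halves, check the dividing strip) achieves O(n log n).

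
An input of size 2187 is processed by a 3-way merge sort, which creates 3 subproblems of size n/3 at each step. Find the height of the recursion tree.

For divide and conquer with division factor 3:

Problem sizes at each level:
Level 0: 2187
Level 1: 729
Level 2: 243
Level 3: 81
Level 4: 27
Level 5: 9
Level 6: 3
Level 7: 1

The root is level 0 and the size-1 base case is level 7 (the tree spans levels 0 through 7, i.e. 8 levels counting the root), so the depth is the number of divisions: log_3(2187) = 7

The recursion tree depth is log_3(2187) = 7. At each level, the problem size is divided by 3, so it takes 7 divisions to reduce to a base case of size 1. The algorithm makes 3 recursive calls at each level.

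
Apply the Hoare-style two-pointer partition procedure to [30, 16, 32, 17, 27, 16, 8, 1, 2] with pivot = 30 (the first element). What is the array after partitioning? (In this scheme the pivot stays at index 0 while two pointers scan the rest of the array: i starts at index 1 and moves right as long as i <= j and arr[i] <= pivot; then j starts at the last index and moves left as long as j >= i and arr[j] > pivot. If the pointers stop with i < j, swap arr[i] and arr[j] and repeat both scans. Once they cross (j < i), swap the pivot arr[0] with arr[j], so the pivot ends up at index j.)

Hoare-style two-pointer partition with pivot = 30:

Initial array: [30, 16, 32, 17, 27, 16, 8, 1, 2]

Pointers start at i = 1, j = 8.
i stops at index 2 (arr[2]=32 > 30), j stops at index 8 (arr[8]=2 <= 30): swap arr[2] and arr[8], array becomes [30, 16, 2, 17, 27, 16, 8, 1, 32]
i ends at 8, j ends at 7: the pointers have crossed (j < i), so scanning stops.

Swap pivot arr[0] with arr[7] to place pivot at position 7: [1, 16, 2, 17, 27, 16, 8, 30, 32]
Pivot position: 7

After partitioning with pivot 30, the array becomes [1, 16, 2, 17, 27, 16, 8, 30, 32]. The pivot is placed at index 7. All elements to the left of the pivot are <= 30, and all elements to the right are > 30.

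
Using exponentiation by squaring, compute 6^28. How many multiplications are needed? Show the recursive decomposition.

Computing 6^28 by squaring (build up from 6^1; each line after the first costs one multiplication):

6^1 = 6
6^2 = (6^1)^2 = 6^2 = 36
6^3 = 6 * 6^2 = 6 * 36 = 216
6^6 = (6^3)^2 = 216^2 = 46656
6^7 = 6 * 6^6 = 6 * 46656 = 279936
6^14 = (6^7)^2 = 279936^2 = 78364164096
6^28 = (6^14)^2 = 78364164096^2 = 6140942214464815497216

Result: 6140942214464815497216
Multiplications needed: 6 (6 lines after 6^1)

6^28 = 6140942214464815497216. Using exponentiation by squaring, this requires 6 multiplications. The key idea: if the exponent is even, square the half-power; if odd, multiply by the base once.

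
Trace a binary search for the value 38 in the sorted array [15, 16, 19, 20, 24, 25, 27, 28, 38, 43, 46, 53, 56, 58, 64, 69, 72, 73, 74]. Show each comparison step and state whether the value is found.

Binary search for 38 in [15, 16, 19, 20, 24, 25, 27, 28, 38, 43, 46, 53, 56, 58, 64, 69, 72, 73, 74]:

lo=0, hi=18, mid=9, arr[mid]=43 -> 43 > 38, search left half
lo=0, hi=8, mid=4, arr[mid]=24 -> 24 < 38, search right half
lo=5, hi=8, mid=6, arr[mid]=27 -> 27 < 38, search right half
lo=7, hi=8, mid=7, arr[mid]=28 -> 28 < 38, search right half
lo=8, hi=8, mid=8, arr[mid]=38 -> Found target at index 8!

Binary search finds 38 at index 8 after 5 comparisons. The search repeatedly halves the search space by comparing with the middle element.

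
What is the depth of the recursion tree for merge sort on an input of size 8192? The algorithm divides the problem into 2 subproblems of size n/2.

For divide and conquer with division factor 2:

Problem sizes at each level:
Level 0: 8192
Level 1: 4096
Level 2: 2048
Level 3: 1024
Level 4: 512
Level 5: 256
Level 6: 128
Level 7: 64
Level 8: 32
Level 9: 16
Level 10: 8
Level 11: 4
Level 12: 2
Level 13: 1

The root is level 0 and the size-1 base case is level 13 (the tree spans levels 0 through 13, i.e. 14 levels counting the root), so the depth is the number of divisions: log_2(8192) = 13

The recursion tree depth is log_2(8192) = 13. At each level, the problem size is divided by 2, so it takes 13 divisions to reduce to a base case of size 1. The algorithm makes 2 recursive calls at each level.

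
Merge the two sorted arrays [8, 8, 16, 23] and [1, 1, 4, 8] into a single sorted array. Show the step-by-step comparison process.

Merging process:

Compare 8 vs 1: take 1 from right. Merged: [1]
Compare 8 vs 1: take 1 from right. Merged: [1, 1]
Compare 8 vs 4: take 4 from right. Merged: [1, 1, 4]
Compare 8 vs 8: take 8 from left. Merged: [1, 1, 4, 8]
Compare 8 vs 8: take 8 from left. Merged: [1, 1, 4, 8, 8]
Compare 16 vs 8: take 8 from right. Merged: [1, 1, 4, 8, 8, 8]
Append remaining from left: [16, 23]. Merged: [1, 1, 4, 8, 8, 8, 16, 23]

Final merged array: [1, 1, 4, 8, 8, 8, 16, 23]
Total comparisons: 6

The merged array is [1, 1, 4, 8, 8, 8, 16, 23], requiring 6 comparisons. The merge step runs in O(n) time where n is the total number of elements.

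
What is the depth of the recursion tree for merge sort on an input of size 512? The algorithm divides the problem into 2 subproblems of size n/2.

For divide and conquer with division factor 2:

Problem sizes at each level:
Level 0: 512
Level 1: 256
Level 2: 128
Level 3: 64
Level 4: 32
Level 5: 16
Level 6: 8
Level 7: 4
Level 8: 2
Level 9: 1

The root is level 0 and the size-1 base case is level 9 (the tree spans levels 0 through 9, i.e. 10 levels counting the root), so the depth is the number of divisions: log_2(512) = 9

The recursion tree depth is log_2(512) = 9. At each level, the problem size is divided by 2, so it takes 9 divisions to reduce to a base case of size 1. The algorithm makes 2 recursive calls at each level.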